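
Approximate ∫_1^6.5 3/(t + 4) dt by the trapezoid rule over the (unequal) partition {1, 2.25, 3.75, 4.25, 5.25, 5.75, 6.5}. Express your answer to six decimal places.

2.237518

Subinterval widths: 1.25, 1.5, 0.5, 1, 0.5, 0.75.
f(1) = 0.6, f(2.25) = 0.48, f(3.75) = 12/31, f(4.25) = 4/11, f(5.25) = 12/37, f(5.75) = 4/13, f(6.5) = 2/7.
On each subinterval the trapezoid contributes (Δt_i/2)·[f(t_{i-1}) + f(t_i)].
Sum ≈ 2.237518.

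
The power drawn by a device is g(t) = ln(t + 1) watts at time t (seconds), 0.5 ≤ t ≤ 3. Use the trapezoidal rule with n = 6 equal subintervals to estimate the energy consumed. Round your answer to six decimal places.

Δt = (3 − 0.5)/6 = 5/12.
g(0.5) ≈ 0.405465, g(11/12) ≈ 0.650588, g(4/3) ≈ 0.847298, g(1.75) ≈ 1.011601, g(13/6) ≈ 1.152680, g(31/12) ≈ 1.276293, g(3) ≈ 1.386294.
T_6 = (Δt/2)·[g(t_0) + 2g(t_1) + ... + 2g(t_{5}) + g(t_6)].
Sum ≈ 2.430975.

2.430975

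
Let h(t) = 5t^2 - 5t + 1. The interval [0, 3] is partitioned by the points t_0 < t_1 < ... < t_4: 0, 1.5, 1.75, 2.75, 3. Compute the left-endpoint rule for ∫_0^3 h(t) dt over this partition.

16.515625

Subinterval widths: 1.5, 0.25, 1, 0.25.
Left endpoints: 0, 1.5, 1.75, 2.75.
h(0) = 1, h(1.5) = 4.75, h(1.75) = 7.5625, h(2.75) = 25.0625.
Sum = Σ Δt_i · h(t_i).
Sum = 16.515625.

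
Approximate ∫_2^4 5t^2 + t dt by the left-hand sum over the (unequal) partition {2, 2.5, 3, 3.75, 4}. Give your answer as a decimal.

Subinterval widths: 0.5, 0.5, 0.75, 0.25.
Left endpoints: 2, 2.5, 3, 3.75.
f(2) = 22, f(2.5) = 33.75, f(3) = 48, f(3.75) = 74.0625.
Sum = Σ Δt_i · f(t_i).
Sum = 82.390625.

82.390625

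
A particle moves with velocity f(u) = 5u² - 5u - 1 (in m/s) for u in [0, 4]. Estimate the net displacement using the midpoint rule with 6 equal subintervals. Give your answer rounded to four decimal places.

61.9259

Δu = (4 − 0)/6 = 2/3.
Midpoints: 1/3, 1, 5/3, 7/3, 3, 11/3.
f(1/3) = -19/9, f(1) = -1, f(5/3) = 41/9, f(7/3) = 131/9, f(3) = 29, f(11/3) = 431/9.
Sum = Δu · [f(1/3) + f(1) + f(5/3) + ...].
Sum ≈ 61.9259.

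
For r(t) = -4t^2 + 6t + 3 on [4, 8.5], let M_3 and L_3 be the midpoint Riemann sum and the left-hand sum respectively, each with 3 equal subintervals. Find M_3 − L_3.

-138.375

M_3 = -547.875.
L_3 = -409.5.
M_3 − L_3 = -138.375.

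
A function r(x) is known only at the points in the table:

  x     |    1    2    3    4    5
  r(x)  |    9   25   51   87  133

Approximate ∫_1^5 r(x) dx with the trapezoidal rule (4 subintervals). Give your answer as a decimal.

Δx = 1.
T_4 = (1/2)·[9 + 2·25 + 2·51 + 2·87 + 133] = 234.

234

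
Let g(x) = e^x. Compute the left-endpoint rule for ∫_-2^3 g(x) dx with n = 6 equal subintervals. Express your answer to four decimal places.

Δx = (3 − (-2))/6 = 5/6.
Left endpoints: -2, -7/6, -1/3, 0.5, 4/3, 13/6.
g(-2) ≈ 0.1353, g(-7/6) ≈ 0.3114, g(-1/3) ≈ 0.7165, g(0.5) ≈ 1.6487, g(4/3) ≈ 3.7937, g(13/6) ≈ 8.7291.
Sum = Δx · [g(-2) + g(-7/6) + g(-1/3) + ...].
Sum ≈ 12.7790.

12.7790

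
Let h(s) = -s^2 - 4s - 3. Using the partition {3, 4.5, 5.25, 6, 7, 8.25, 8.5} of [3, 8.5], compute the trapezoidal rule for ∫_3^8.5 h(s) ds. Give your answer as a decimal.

-339.90625

Subinterval widths: 1.5, 0.75, 0.75, 1, 1.25, 0.25.
h(3) = -24, h(4.5) = -41.25, h(5.25) = -51.5625, h(6) = -63, h(7) = -80, h(8.25) = -104.0625, h(8.5) = -109.25.
On each subinterval the trapezoid contributes (Δs_i/2)·[h(s_{i-1}) + h(s_i)].
Sum = -339.90625.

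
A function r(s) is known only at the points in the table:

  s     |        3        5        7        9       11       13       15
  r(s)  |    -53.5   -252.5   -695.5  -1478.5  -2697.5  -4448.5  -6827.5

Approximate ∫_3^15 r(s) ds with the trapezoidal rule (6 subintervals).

-26026

Δs = 2.
T_6 = (2/2)·[(-53.5) + 2·(-252.5) + 2·(-695.5) + 2·(-1478.5) + 2·(-2697.5) + 2·(-4448.5) + (-6827.5)] = -26026.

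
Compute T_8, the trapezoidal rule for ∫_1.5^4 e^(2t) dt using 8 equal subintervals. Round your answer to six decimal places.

1528.316653

Δt = (4 − 1.5)/8 = 0.3125.
f(1.5) ≈ 20.085537, f(1.8125) ≈ 37.524723, f(2.125) ≈ 70.105412, f(2.4375) ≈ 130.974153, f(2.75) ≈ 244.691932, f(3.0625) ≈ 457.144713, f(3.375) ≈ 854.058763, f(3.6875) ≈ 1595.591830, f(4) ≈ 2980.957987.
T_8 = (Δt/2)·[f(t_0) + 2f(t_1) + ... + 2f(t_{7}) + f(t_8)].
Sum ≈ 1528.316653.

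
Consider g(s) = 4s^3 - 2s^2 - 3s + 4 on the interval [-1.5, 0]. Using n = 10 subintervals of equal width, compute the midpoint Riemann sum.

Δs = (0 − (-1.5))/10 = 0.15.
Midpoints: -1.425, -1.275, -1.125, -0.975, -0.825, -0.675, -0.525, -0.375, -0.225, -0.075.
g(-1.425) = -7.3608125, g(-1.275) = -3.7169375, g(-1.125) = -0.8515625, g(-0.975) = 1.3163125, g(-0.825) = 2.8676875, g(-0.675) = 3.8835625, g(-0.525) = 4.4449375, g(-0.375) = 4.6328125, g(-0.225) = 4.5281875, g(-0.075) = 4.2120625.
Sum = Δs · [g(-1.425) + g(-1.275) + g(-1.125) + ...].
Sum = 2.0934375.

2.0934375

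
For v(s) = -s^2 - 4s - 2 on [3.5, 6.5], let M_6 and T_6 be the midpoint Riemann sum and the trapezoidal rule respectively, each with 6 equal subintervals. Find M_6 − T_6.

0.1875

M_6 = -143.1875.
T_6 = -143.375.
M_6 − T_6 = 0.1875.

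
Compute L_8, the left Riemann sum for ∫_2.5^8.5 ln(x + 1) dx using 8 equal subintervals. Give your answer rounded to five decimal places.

Δx = (8.5 − 2.5)/8 = 0.75.
Left endpoints: 2.5, 3.25, 4, 4.75, 5.5, 6.25, 7, 7.75.
f(2.5) ≈ 1.25276, f(3.25) ≈ 1.44692, f(4) ≈ 1.60944, f(4.75) ≈ 1.74920, f(5.5) ≈ 1.87180, f(6.25) ≈ 1.98100, f(7) ≈ 2.07944, f(7.75) ≈ 2.16905.
Sum = Δx · [f(2.5) + f(3.25) + f(4) + ...].
Sum ≈ 10.61971.

10.61971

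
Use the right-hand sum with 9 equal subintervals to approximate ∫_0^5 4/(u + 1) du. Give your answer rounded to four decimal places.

6.3383

Δu = (5 − 0)/9 = 5/9.
Right endpoints: 5/9, 10/9, 5/3, 20/9, 25/9, 10/3, 35/9, 40/9, 5.
f(5/9) = 18/7, f(10/9) = 36/19, f(5/3) = 1.5, f(20/9) = 36/29, f(25/9) = 18/17, f(10/3) = 12/13, f(35/9) = 9/11, f(40/9) = 36/49, f(5) = 2/3.
Sum = Δu · [f(5/9) + f(10/9) + f(5/3) + ...].
Sum ≈ 6.3383.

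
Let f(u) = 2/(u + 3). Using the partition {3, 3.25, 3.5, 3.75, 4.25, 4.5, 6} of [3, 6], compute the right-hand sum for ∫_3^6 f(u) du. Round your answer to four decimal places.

0.7689

Subinterval widths: 0.25, 0.25, 0.25, 0.5, 0.25, 1.5.
Right endpoints: 3.25, 3.5, 3.75, 4.25, 4.5, 6.
f(3.25) = 0.32, f(3.5) = 4/13, f(3.75) = 8/27, f(4.25) = 8/29, f(4.5) = 4/15, f(6) = 2/9.
Sum = Σ Δu_i · f(u_i).
Sum ≈ 0.7689.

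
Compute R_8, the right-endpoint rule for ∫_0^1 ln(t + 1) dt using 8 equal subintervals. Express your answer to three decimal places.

Δt = (1 − 0)/8 = 0.125.
Right endpoints: 0.125, 0.25, 0.375, 0.5, 0.625, 0.75, 0.875, 1.
f(0.125) ≈ 0.118, f(0.25) ≈ 0.223, f(0.375) ≈ 0.318, f(0.5) ≈ 0.405, f(0.625) ≈ 0.486, f(0.75) ≈ 0.560, f(0.875) ≈ 0.629, f(1) ≈ 0.693.
Sum = Δt · [f(0.125) + f(0.25) + f(0.375) + ...].
Sum ≈ 0.429.

0.429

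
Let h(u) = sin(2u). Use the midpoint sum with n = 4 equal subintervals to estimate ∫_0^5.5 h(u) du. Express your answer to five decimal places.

Δu = (5.5 − 0)/4 = 1.375.
Midpoints: 0.6875, 2.0625, 3.4375, 4.8125.
h(0.6875) ≈ 0.98089, h(2.0625) ≈ -0.83239, h(3.4375) ≈ 0.55787, h(4.8125) ≈ -0.19889.
Sum = Δu · [h(0.6875) + h(2.0625) + h(3.4375) + h(4.8125)].
Sum ≈ 0.69779.

0.69779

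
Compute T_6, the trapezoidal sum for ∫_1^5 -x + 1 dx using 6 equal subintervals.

Δx = (5 − 1)/6 = 2/3.
f(1) = 0, f(5/3) = -2/3, f(7/3) = -4/3, f(3) = -2, f(11/3) = -8/3, f(13/3) = -10/3, f(5) = -4.
T_6 = (Δx/2)·[f(x_0) + 2f(x_1) + ... + 2f(x_{5}) + f(x_6)].
Sum = -8.

-8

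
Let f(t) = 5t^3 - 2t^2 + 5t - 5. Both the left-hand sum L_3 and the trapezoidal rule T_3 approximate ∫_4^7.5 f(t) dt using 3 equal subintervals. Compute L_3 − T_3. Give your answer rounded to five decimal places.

-1007.05208

L_3 ≈ 2539.4606481.
T_3 ≈ 3546.5127315.
L_3 − T_3 ≈ -1007.05208.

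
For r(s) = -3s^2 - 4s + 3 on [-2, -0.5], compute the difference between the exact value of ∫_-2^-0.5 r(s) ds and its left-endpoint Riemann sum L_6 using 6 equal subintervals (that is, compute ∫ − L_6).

0.703125

Exact integral: ∫_-2^-0.5 r(s) ds = 4.125.
L_6 = 3.421875.
Error = 4.125 − 3.421875 = 0.703125.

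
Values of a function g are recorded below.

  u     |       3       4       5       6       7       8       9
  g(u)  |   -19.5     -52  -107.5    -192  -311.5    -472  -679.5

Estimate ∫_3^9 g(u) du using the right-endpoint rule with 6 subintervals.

Δu = 1.
Sum = 1·[(-52) + (-107.5) + (-192) + (-311.5) + (-472) + (-679.5)] = -1814.5.

-1814.5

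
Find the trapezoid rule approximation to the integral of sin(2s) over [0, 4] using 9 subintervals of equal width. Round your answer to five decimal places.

Δs = (4 − 0)/9 = 4/9.
f(0) ≈ 0.00000, f(4/9) ≈ 0.77637, f(8/9) ≈ 0.97866, f(4/3) ≈ 0.45727, f(16/9) ≈ -0.40224, f(20/9) ≈ -0.96432, f(8/3) ≈ -0.81333, f(28/9) ≈ -0.06093, f(32/9) ≈ 0.73653, f(4) ≈ 0.98936.
T_9 = (Δs/2)·[f(s_0) + 2f(s_1) + ... + 2f(s_{8}) + f(s_9)].
Sum ≈ 0.53453.

0.53453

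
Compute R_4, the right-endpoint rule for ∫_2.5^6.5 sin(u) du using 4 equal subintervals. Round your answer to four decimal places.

-1.8187

Δu = (6.5 − 2.5)/4 = 1.
Right endpoints: 3.5, 4.5, 5.5, 6.5.
f(3.5) ≈ -0.3508, f(4.5) ≈ -0.9775, f(5.5) ≈ -0.7055, f(6.5) ≈ 0.2151.
Sum = Δu · [f(3.5) + f(4.5) + f(5.5) + f(6.5)].
Sum ≈ -1.8187.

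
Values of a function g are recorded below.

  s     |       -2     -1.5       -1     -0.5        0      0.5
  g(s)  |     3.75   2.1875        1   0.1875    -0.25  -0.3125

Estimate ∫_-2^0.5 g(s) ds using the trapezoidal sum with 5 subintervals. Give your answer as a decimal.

2.421875

Δs = 0.5.
T_5 = (0.5/2)·[3.75 + 2·2.1875 + 2·1 + 2·0.1875 + 2·(-0.25) + (-0.3125)] = 2.421875.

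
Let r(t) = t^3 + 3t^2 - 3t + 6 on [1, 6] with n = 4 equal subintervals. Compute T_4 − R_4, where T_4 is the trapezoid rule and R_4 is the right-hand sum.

T_4 = 533.828125.
R_4 = 724.453125.
T_4 − R_4 = -190.625.

-190.625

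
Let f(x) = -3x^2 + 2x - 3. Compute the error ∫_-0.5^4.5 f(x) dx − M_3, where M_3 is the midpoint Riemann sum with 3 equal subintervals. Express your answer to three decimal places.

Exact integral: ∫_-0.5^4.5 f(x) dx = -86.25.
M_3 ≈ -82.77778.
Error ≈ -86.25 − (-82.77778) ≈ -3.472.

-3.472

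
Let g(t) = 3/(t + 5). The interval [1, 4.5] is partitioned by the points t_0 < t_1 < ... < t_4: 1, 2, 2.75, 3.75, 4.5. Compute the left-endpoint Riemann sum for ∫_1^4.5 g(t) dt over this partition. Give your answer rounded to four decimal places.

1.4657

Subinterval widths: 1, 0.75, 1, 0.75.
Left endpoints: 1, 2, 2.75, 3.75.
g(1) = 0.5, g(2) = 3/7, g(2.75) = 12/31, g(3.75) = 12/35.
Sum = Σ Δt_i · g(t_i).
Sum ≈ 1.4657.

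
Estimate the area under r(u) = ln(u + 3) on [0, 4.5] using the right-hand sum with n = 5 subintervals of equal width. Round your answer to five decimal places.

7.71483

Δu = (4.5 − 0)/5 = 0.9.
Right endpoints: 0.9, 1.8, 2.7, 3.6, 4.5.
r(0.9) ≈ 1.36098, r(1.8) ≈ 1.56862, r(2.7) ≈ 1.74047, r(3.6) ≈ 1.88707, r(4.5) ≈ 2.01490.
Sum = Δu · [r(0.9) + r(1.8) + r(2.7) + r(3.6) + r(4.5)].
Sum ≈ 7.71483.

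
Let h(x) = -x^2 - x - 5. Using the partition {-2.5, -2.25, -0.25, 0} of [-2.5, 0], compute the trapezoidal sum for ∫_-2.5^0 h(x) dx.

-15.921875

Subinterval widths: 0.25, 2, 0.25.
h(-2.5) = -8.75, h(-2.25) = -7.8125, h(-0.25) = -4.8125, h(0) = -5.
On each subinterval the trapezoid contributes (Δx_i/2)·[h(x_{i-1}) + h(x_i)].
Sum = -15.921875.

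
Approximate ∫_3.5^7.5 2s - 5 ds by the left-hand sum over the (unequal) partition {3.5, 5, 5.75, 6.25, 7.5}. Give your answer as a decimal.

19.375

Subinterval widths: 1.5, 0.75, 0.5, 1.25.
Left endpoints: 3.5, 5, 5.75, 6.25.
f(3.5) = 2, f(5) = 5, f(5.75) = 6.5, f(6.25) = 7.5.
Sum = Σ Δs_i · f(s_i).
Sum = 19.375.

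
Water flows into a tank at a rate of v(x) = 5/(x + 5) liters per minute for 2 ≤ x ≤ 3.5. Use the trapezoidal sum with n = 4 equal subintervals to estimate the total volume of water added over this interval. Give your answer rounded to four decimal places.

Δx = (3.5 − 2)/4 = 0.375.
v(2) = 5/7, v(2.375) = 40/59, v(2.75) = 20/31, v(3.125) = 8/13, v(3.5) = 10/17.
T_4 = (Δx/2)·[v(x_0) + 2v(x_1) + 2v(x_2) + 2v(x_3) + v(x_4)].
Sum ≈ 0.9712.

0.9712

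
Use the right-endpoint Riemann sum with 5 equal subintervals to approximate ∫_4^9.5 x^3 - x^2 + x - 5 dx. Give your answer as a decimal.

2137.3275

Δx = (9.5 − 4)/5 = 1.1.
Right endpoints: 5.1, 6.2, 7.3, 8.4, 9.5.
f(5.1) = 106.741, f(6.2) = 201.088, f(7.3) = 338.027, f(8.4) = 525.544, f(9.5) = 771.625.
Sum = Δx · [f(5.1) + f(6.2) + f(7.3) + f(8.4) + f(9.5)].
Sum = 2137.3275.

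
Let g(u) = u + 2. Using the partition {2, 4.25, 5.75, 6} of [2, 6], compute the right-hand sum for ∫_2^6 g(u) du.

27.6875

Subinterval widths: 2.25, 1.5, 0.25.
Right endpoints: 4.25, 5.75, 6.
g(4.25) = 6.25, g(5.75) = 7.75, g(6) = 8.
Sum = Σ Δu_i · g(u_i).
Sum = 27.6875.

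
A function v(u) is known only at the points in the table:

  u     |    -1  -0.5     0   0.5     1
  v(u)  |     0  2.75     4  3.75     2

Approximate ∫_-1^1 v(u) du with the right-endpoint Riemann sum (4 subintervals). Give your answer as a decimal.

6.25

Δu = 0.5.
Sum = 0.5·[2.75 + 4 + 3.75 + 2] = 6.25.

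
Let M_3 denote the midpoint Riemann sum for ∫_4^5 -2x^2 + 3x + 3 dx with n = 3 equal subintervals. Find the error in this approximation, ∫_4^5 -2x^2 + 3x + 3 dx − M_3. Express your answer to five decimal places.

-0.01852

Exact integral: ∫_4^5 f(x) dx ≈ -24.1666667.
M_3 ≈ -24.1481481.
Error ≈ -24.1666667 − (-24.1481481) ≈ -0.01852.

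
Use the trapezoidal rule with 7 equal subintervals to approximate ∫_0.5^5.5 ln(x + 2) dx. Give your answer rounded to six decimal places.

7.809752

Δx = (5.5 − 0.5)/7 = 5/7.
f(0.5) ≈ 0.916291, f(17/14) ≈ 1.167605, f(27/14) ≈ 1.368276, f(37/14) ≈ 1.535330, f(47/14) ≈ 1.678431, f(57/14) ≈ 1.803594, f(67/14) ≈ 1.914820, f(5.5) ≈ 2.014903.
T_7 = (Δx/2)·[f(x_0) + 2f(x_1) + ... + 2f(x_{6}) + f(x_7)].
Sum ≈ 7.809752.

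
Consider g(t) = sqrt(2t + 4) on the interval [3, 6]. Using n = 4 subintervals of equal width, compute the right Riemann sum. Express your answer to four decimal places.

11.1035

Δt = (6 − 3)/4 = 0.75.
Right endpoints: 3.75, 4.5, 5.25, 6.
g(3.75) ≈ 3.3912, g(4.5) ≈ 3.6056, g(5.25) ≈ 3.8079, g(6) ≈ 4.0000.
Sum = Δt · [g(3.75) + g(4.5) + g(5.25) + g(6)].
Sum ≈ 11.1035.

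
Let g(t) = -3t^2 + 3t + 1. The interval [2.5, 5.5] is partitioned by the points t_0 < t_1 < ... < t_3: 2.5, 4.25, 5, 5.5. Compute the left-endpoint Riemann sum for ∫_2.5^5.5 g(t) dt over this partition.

Subinterval widths: 1.75, 0.75, 0.5.
Left endpoints: 2.5, 4.25, 5.
g(2.5) = -10.25, g(4.25) = -40.4375, g(5) = -59.
Sum = Σ Δt_i · g(t_i).
Sum = -77.765625.

-77.765625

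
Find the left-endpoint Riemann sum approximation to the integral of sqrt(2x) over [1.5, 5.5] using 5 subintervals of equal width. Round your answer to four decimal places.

Δx = (5.5 − 1.5)/5 = 0.8.
Left endpoints: 1.5, 2.3, 3.1, 3.9, 4.7.
f(1.5) ≈ 1.7321, f(2.3) ≈ 2.1448, f(3.1) ≈ 2.4900, f(3.9) ≈ 2.7928, f(4.7) ≈ 3.0659.
Sum = Δx · [f(1.5) + f(2.3) + f(3.1) + f(3.9) + f(4.7)].
Sum ≈ 9.7805.

9.7805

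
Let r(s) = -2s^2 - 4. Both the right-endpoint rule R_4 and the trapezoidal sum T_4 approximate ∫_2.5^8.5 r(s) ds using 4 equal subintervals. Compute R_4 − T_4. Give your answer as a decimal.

R_4 = -526.5.
T_4 = -427.5.
R_4 − T_4 = -99.

-99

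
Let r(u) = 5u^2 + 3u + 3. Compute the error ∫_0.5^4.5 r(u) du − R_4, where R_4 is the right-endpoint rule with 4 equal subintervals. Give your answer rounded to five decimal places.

Exact integral: ∫_0.5^4.5 r(u) du ≈ 193.6666667.
R_4 = 253.
Error ≈ 193.6666667 − 253 ≈ -59.33333.

-59.33333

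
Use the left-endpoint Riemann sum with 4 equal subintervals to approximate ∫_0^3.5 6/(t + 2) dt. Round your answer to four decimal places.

6.9862

Δt = (3.5 − 0)/4 = 0.875.
Left endpoints: 0, 0.875, 1.75, 2.625.
f(0) = 3, f(0.875) = 48/23, f(1.75) = 1.6, f(2.625) = 48/37.
Sum = Δt · [f(0) + f(0.875) + f(1.75) + f(2.625)].
Sum ≈ 6.9862.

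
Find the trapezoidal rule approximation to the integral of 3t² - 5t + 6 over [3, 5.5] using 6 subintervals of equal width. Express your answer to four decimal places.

101.4670

Δt = (5.5 − 3)/6 = 5/12.
f(3) = 18, f(41/12) = 23.9375, f(23/6) = 371/12, f(4.25) = 38.9375, f(14/3) = 48, f(61/12) = 2789/48, f(5.5) = 69.25.
T_6 = (Δt/2)·[f(t_0) + 2f(t_1) + ... + 2f(t_{5}) + f(t_6)].
Sum ≈ 101.4670.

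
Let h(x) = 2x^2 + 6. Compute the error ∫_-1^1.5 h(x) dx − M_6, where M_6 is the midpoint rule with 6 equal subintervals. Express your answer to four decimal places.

0.0723

Exact integral: ∫_-1^1.5 h(x) dx ≈ 17.916667.
M_6 ≈ 17.844329.
Error ≈ 17.916667 − 17.844329 ≈ 0.0723.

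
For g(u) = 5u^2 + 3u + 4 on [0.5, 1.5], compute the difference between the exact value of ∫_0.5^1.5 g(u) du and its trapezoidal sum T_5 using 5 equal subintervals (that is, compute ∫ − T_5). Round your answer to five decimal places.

Exact integral: ∫_0.5^1.5 g(u) du ≈ 12.4166667.
T_5 = 12.45.
Error ≈ 12.4166667 − 12.45 ≈ -0.03333.

-0.03333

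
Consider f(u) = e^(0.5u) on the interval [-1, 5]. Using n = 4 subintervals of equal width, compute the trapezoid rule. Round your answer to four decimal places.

24.2271

Δu = (5 − (-1))/4 = 1.5.
f(-1) ≈ 0.6065, f(0.5) ≈ 1.2840, f(2) ≈ 2.7183, f(3.5) ≈ 5.7546, f(5) ≈ 12.1825.
T_4 = (Δu/2)·[f(u_0) + 2f(u_1) + 2f(u_2) + 2f(u_3) + f(u_4)].
Sum ≈ 24.2271.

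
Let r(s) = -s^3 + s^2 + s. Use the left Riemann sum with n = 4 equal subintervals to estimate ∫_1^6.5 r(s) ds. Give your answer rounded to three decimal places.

Δs = (6.5 − 1)/4 = 1.375.
Left endpoints: 1, 2.375, 3.75, 5.125.
r(1) = 1, r(2.375) = -2755/512, r(3.75) = -34.921875, r(5.125) = -52849/512.
Sum = Δs · [r(1) + r(2.375) + r(3.75) + r(5.125)].
Sum ≈ -195.970.

-195.970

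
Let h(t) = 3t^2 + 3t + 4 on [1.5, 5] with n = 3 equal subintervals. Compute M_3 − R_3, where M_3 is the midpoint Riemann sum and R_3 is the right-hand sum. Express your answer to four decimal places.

-49.5104

M_3 ≈ 168.559028.
R_3 ≈ 218.069444.
M_3 − R_3 ≈ -49.5104.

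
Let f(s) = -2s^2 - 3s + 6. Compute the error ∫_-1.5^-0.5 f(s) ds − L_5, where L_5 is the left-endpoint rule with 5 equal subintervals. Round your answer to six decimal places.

Exact integral: ∫_-1.5^-0.5 f(s) ds ≈ 6.83333333.
L_5 = 6.72.
Error ≈ 6.83333333 − 6.72 ≈ 0.113333.

0.113333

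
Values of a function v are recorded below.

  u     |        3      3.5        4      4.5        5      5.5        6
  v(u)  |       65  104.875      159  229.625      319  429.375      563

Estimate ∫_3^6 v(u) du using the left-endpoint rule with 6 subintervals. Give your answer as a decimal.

Δu = 0.5.
Sum = 0.5·[65 + 104.875 + 159 + 229.625 + 319 + 429.375] = 653.4375.

653.4375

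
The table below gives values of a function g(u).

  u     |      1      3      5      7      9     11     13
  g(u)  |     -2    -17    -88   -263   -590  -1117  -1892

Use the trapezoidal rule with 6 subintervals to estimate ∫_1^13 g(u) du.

Δu = 2.
T_6 = (2/2)·[(-2) + 2·(-17) + 2·(-88) + 2·(-263) + 2·(-590) + 2·(-1117) + (-1892)] = -6044.

-6044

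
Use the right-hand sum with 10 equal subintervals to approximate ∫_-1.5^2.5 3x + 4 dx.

24.4

Δx = (2.5 − (-1.5))/10 = 0.4.
Right endpoints: -1.1, -0.7, -0.3, 0.1, 0.5, 0.9, 1.3, 1.7, 2.1, 2.5.
f(-1.1) = 0.7, f(-0.7) = 1.9, f(-0.3) = 3.1, f(0.1) = 4.3, f(0.5) = 5.5, f(0.9) = 6.7, f(1.3) = 7.9, f(1.7) = 9.1, f(2.1) = 10.3, f(2.5) = 11.5.
Sum = Δx · [f(-1.1) + f(-0.7) + f(-0.3) + ...].
Sum = 24.4.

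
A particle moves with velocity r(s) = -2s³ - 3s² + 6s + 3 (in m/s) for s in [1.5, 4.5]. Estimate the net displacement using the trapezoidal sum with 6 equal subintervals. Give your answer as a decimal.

Δs = (4.5 − 1.5)/6 = 0.5.
r(1.5) = -1.5, r(2) = -13, r(2.5) = -32, r(3) = -60, r(3.5) = -98.5, r(4) = -149, r(4.5) = -213.
T_6 = (Δs/2)·[r(s_0) + 2r(s_1) + ... + 2r(s_{5}) + r(s_6)].
Sum = -229.875.

-229.875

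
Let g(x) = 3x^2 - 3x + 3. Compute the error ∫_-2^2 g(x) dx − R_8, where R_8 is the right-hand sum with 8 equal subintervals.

2.5

Exact integral: ∫_-2^2 g(x) dx = 28.
R_8 = 25.5.
Error = 28 − 25.5 = 2.5.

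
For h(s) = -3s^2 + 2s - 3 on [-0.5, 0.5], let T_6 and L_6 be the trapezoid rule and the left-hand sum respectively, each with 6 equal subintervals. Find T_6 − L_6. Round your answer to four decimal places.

0.1667

T_6 ≈ -3.263889.
L_6 ≈ -3.430556.
T_6 − L_6 ≈ 0.1667.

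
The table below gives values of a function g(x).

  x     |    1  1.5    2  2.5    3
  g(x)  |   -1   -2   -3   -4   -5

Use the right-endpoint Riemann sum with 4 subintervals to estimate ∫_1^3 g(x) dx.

-7

Δx = 0.5.
Sum = 0.5·[(-2) + (-3) + (-4) + (-5)] = -7.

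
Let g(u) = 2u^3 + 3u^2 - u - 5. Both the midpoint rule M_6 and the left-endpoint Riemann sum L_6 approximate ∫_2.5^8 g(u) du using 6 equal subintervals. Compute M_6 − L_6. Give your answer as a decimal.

492.03515625

M_6 ≈ 2455.1818576.
L_6 ≈ 1963.1467014.
M_6 − L_6 = 492.03515625.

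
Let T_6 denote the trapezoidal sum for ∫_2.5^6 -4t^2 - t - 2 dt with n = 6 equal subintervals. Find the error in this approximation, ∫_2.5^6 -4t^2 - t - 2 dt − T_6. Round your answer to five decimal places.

Exact integral: ∫_2.5^6 f(t) dt ≈ -289.0416667.
T_6 ≈ -289.8356481.
Error ≈ -289.0416667 − (-289.8356481) ≈ 0.79398.

0.79398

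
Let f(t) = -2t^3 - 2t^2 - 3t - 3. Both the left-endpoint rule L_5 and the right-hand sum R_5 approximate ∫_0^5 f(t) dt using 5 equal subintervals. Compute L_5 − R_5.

L_5 = -305.
R_5 = -620.
L_5 − R_5 = 315.

315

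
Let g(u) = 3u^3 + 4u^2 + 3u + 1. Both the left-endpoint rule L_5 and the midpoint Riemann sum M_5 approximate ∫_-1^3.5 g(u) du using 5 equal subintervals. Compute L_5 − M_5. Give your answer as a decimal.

L_5 = 115.38.
M_5 = 187.0396875.
L_5 − M_5 = -71.6596875.

-71.6596875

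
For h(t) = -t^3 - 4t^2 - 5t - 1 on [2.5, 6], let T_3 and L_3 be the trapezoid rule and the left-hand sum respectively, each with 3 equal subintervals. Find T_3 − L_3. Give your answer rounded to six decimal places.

T_3 ≈ -672.57523148.
L_3 ≈ -476.06481481.
T_3 − L_3 ≈ -196.510417.

-196.510417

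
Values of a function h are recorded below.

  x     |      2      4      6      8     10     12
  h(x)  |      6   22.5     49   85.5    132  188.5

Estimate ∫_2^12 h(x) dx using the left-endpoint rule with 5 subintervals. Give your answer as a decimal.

Δx = 2.
Sum = 2·[6 + 22.5 + 49 + 85.5 + 132] = 590.

590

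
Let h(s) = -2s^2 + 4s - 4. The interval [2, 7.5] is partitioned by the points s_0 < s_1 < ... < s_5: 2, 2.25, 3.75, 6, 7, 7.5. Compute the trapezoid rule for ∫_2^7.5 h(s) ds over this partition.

Subinterval widths: 0.25, 1.5, 2.25, 1, 0.5.
h(2) = -4, h(2.25) = -5.125, h(3.75) = -17.125, h(6) = -52, h(7) = -74, h(7.5) = -86.5.
On each subinterval the trapezoid contributes (Δs_i/2)·[h(s_{i-1}) + h(s_i)].
Sum = -198.71875.

-198.71875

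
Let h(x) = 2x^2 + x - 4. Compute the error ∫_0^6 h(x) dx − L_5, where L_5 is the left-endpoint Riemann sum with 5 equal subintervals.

Exact integral: ∫_0^6 h(x) dx = 138.
L_5 = 94.08.
Error = 138 − 94.08 = 43.92.

43.92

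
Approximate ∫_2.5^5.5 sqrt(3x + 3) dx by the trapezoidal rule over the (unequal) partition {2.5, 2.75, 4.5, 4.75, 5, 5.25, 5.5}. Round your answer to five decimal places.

11.55467

Subinterval widths: 0.25, 1.75, 0.25, 0.25, 0.25, 0.25.
f(2.5) ≈ 3.24037, f(2.75) ≈ 3.35410, f(4.5) ≈ 4.06202, f(4.75) ≈ 4.15331, f(5) ≈ 4.24264, f(5.25) ≈ 4.33013, f(5.5) ≈ 4.41588.
On each subinterval the trapezoid contributes (Δx_i/2)·[f(x_{i-1}) + f(x_i)].
Sum ≈ 11.55467.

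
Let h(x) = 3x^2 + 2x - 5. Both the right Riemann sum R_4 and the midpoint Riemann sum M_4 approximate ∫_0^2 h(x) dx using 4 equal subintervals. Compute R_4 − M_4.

4.375

R_4 = 6.25.
M_4 = 1.875.
R_4 − M_4 = 4.375.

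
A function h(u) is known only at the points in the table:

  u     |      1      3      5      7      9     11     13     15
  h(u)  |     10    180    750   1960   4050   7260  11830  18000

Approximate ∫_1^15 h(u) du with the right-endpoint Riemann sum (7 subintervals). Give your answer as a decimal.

Δu = 2.
Sum = 2·[180 + 750 + 1960 + 4050 + 7260 + 11830 + 18000] = 88060.

88060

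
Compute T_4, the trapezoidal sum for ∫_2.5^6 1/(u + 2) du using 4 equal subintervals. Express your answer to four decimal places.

Δu = (6 − 2.5)/4 = 0.875.
f(2.5) = 2/9, f(3.375) = 8/43, f(4.25) = 0.16, f(5.125) = 8/57, f(6) = 0.125.
T_4 = (Δu/2)·[f(u_0) + 2f(u_1) + 2f(u_2) + 2f(u_3) + f(u_4)].
Sum ≈ 0.5775.

0.5775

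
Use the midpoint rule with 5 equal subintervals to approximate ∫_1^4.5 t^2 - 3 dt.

Δt = (4.5 − 1)/5 = 0.7.
Midpoints: 1.35, 2.05, 2.75, 3.45, 4.15.
f(1.35) = -1.1775, f(2.05) = 1.2025, f(2.75) = 4.5625, f(3.45) = 8.9025, f(4.15) = 14.2225.
Sum = Δt · [f(1.35) + f(2.05) + f(2.75) + f(3.45) + f(4.15)].
Sum = 19.39875.

19.39875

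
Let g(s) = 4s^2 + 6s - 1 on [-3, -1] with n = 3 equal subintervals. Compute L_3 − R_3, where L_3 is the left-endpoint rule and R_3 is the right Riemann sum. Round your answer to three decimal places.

L_3 ≈ 15.92593.
R_3 ≈ 2.59259.
L_3 − R_3 ≈ 13.333.

13.333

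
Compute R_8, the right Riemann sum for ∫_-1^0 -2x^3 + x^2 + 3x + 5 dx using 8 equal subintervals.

Δx = (0 − (-1))/8 = 0.125.
Right endpoints: -0.875, -0.75, -0.625, -0.5, -0.375, -0.25, -0.125, 0.
f(-0.875) = 4.48046875, f(-0.75) = 4.15625, f(-0.625) = 4.00390625, f(-0.5) = 4, f(-0.375) = 4.12109375, f(-0.25) = 4.34375, f(-0.125) = 4.64453125, f(0) = 5.
Sum = Δx · [f(-0.875) + f(-0.75) + f(-0.625) + ...].
Sum = 4.34375.

4.34375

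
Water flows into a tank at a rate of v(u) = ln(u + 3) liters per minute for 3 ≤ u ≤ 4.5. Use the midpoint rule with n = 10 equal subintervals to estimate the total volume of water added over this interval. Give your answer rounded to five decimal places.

2.86125

Δu = (4.5 − 3)/10 = 0.15.
Midpoints: 3.075, 3.225, 3.375, 3.525, 3.675, 3.825, 3.975, 4.125, 4.275, 4.425.
v(3.075) ≈ 1.80418, v(3.225) ≈ 1.82857, v(3.375) ≈ 1.85238, v(3.525) ≈ 1.87564, v(3.675) ≈ 1.89837, v(3.825) ≈ 1.92059, v(3.975) ≈ 1.94233, v(4.125) ≈ 1.96361, v(4.275) ≈ 1.98444, v(4.425) ≈ 2.00485.
Sum = Δu · [v(3.075) + v(3.225) + v(3.375) + ...].
Sum ≈ 2.86125.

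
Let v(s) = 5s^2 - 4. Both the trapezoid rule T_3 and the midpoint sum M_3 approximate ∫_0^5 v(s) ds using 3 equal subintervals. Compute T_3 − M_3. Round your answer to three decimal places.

T_3 ≈ 199.90741.
M_3 ≈ 182.54630.
T_3 − M_3 ≈ 17.361.

17.361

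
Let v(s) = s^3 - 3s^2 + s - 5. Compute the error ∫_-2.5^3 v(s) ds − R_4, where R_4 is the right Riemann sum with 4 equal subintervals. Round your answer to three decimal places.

-23.515

Exact integral: ∫_-2.5^3 v(s) ds = -58.265625.
R_4 ≈ -34.75098.
Error ≈ -58.265625 − (-34.75098) ≈ -23.515.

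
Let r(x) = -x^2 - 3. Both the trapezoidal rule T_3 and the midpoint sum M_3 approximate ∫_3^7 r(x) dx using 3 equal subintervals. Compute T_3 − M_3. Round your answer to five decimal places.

-1.77778

T_3 ≈ -118.5185185.
M_3 ≈ -116.7407407.
T_3 − M_3 ≈ -1.77778.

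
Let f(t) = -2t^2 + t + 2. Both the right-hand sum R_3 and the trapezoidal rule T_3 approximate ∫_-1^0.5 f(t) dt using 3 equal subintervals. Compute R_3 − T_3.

R_3 = 2.5.
T_3 = 1.75.
R_3 − T_3 = 0.75.

0.75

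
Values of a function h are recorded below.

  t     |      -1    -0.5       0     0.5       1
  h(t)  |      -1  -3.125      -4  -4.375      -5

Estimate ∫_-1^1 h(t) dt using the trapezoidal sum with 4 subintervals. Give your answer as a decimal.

Δt = 0.5.
T_4 = (0.5/2)·[(-1) + 2·(-3.125) + 2·(-4) + 2·(-4.375) + (-5)] = -7.25.

-7.25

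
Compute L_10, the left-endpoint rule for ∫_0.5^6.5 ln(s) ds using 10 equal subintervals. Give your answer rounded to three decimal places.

Δs = (6.5 − 0.5)/10 = 0.6.
Left endpoints: 0.5, 1.1, 1.7, 2.3, 2.9, 3.5, 4.1, 4.7, 5.3, 5.9.
f(0.5) ≈ -0.693, f(1.1) ≈ 0.095, f(1.7) ≈ 0.531, f(2.3) ≈ 0.833, f(2.9) ≈ 1.065, f(3.5) ≈ 1.253, f(4.1) ≈ 1.411, f(4.7) ≈ 1.548, f(5.3) ≈ 1.668, f(5.9) ≈ 1.775.
Sum = Δs · [f(0.5) + f(1.1) + f(1.7) + ...].
Sum ≈ 5.691.

5.691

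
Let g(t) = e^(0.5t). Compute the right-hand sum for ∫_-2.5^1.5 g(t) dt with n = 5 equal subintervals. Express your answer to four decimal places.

Δt = (1.5 − (-2.5))/5 = 0.8.
Right endpoints: -1.7, -0.9, -0.1, 0.7, 1.5.
g(-1.7) ≈ 0.4274, g(-0.9) ≈ 0.6376, g(-0.1) ≈ 0.9512, g(0.7) ≈ 1.4191, g(1.5) ≈ 2.1170.
Sum = Δt · [g(-1.7) + g(-0.9) + g(-0.1) + g(0.7) + g(1.5)].
Sum ≈ 4.4419.

4.4419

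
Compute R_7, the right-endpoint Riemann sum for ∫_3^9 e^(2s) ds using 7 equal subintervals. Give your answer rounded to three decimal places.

68641419.740

Δs = (9 − 3)/7 = 6/7.
Right endpoints: 27/7, 33/7, 39/7, 45/7, 51/7, 57/7, 9.
f(27/7) ≈ 2240.122, f(33/7) ≈ 12438.744, f(39/7) ≈ 69068.714, f(45/7) ≈ 383518.392, f(51/7) ≈ 2129565.596, f(57/7) ≈ 11824855.658, f(9) ≈ 65659969.137.
Sum = Δs · [f(27/7) + f(33/7) + f(39/7) + ...].
Sum ≈ 68641419.740.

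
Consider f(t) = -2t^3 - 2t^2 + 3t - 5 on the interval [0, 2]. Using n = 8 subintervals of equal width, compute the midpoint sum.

-17.25

Δt = (2 − 0)/8 = 0.25.
Midpoints: 0.125, 0.375, 0.625, 0.875, 1.125, 1.375, 1.625, 1.875.
f(0.125) = -4.66015625, f(0.375) = -4.26171875, f(0.625) = -4.39453125, f(0.875) = -5.24609375, f(1.125) = -7.00390625, f(1.375) = -9.85546875, f(1.625) = -13.98828125, f(1.875) = -19.58984375.
Sum = Δt · [f(0.125) + f(0.375) + f(0.625) + ...].
Sum = -17.25.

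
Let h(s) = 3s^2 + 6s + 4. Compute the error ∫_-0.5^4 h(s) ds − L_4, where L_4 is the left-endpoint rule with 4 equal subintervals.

38.91796875

Exact integral: ∫_-0.5^4 h(s) ds = 129.375.
L_4 = 90.45703125.
Error = 129.375 − 90.45703125 = 38.91796875.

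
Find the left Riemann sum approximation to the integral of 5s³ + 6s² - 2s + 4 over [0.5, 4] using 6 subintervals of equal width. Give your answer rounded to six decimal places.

Δs = (4 − 0.5)/6 = 7/12.
Left endpoints: 0.5, 13/12, 5/3, 2.25, 17/6, 41/12.
f(0.5) = 5.125, f(13/12) = 26321/1728, f(5/3) = 1093/27, f(2.25) = 86.828125, f(17/6) = 34609/216, f(41/12) = 460741/1728.
Sum = Δs · [f(0.5) + f(13/12) + f(5/3) + ...].
Sum ≈ 335.140191.

335.140191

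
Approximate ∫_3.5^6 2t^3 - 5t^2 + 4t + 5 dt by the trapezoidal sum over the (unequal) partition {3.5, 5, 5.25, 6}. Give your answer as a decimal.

358.046875

Subinterval widths: 1.5, 0.25, 0.75.
f(3.5) = 43.5, f(5) = 150, f(5.25) = 177.59375, f(6) = 281.
On each subinterval the trapezoid contributes (Δt_i/2)·[f(t_{i-1}) + f(t_i)].
Sum = 358.046875.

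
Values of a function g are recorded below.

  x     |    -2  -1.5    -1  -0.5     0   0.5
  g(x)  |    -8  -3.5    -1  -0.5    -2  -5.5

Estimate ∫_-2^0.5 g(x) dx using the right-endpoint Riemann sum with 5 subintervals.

Δx = 0.5.
Sum = 0.5·[(-3.5) + (-1) + (-0.5) + (-2) + (-5.5)] = -6.25.

-6.25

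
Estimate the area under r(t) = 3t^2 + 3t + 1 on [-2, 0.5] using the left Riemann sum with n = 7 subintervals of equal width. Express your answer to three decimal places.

Δt = (0.5 − (-2))/7 = 5/14.
Left endpoints: -2, -23/14, -9/7, -13/14, -4/7, -3/14, 1/7.
r(-2) = 7, r(-23/14) = 817/196, r(-9/7) = 103/49, r(-13/14) = 157/196, r(-4/7) = 13/49, r(-3/14) = 97/196, r(1/7) = 73/49.
Sum = Δt · [r(-2) + r(-23/14) + r(-9/7) + ...].
Sum ≈ 5.829.

5.829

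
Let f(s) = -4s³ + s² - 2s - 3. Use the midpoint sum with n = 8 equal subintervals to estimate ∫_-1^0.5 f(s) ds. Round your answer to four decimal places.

Δs = (0.5 − (-1))/8 = 0.1875.
Midpoints: -0.90625, -0.71875, -0.53125, -0.34375, -0.15625, 0.03125, 0.21875, 0.40625.
f(-0.90625) = 21389/8192, f(-0.71875) = 3599/8192, f(-0.53125) = -8647/8192, f(-0.34375) = -16645/8192, f(-0.15625) = -21691/8192, f(0.03125) = -25081/8192, f(0.21875) = -28111/8192, f(0.40625) = -32077/8192.
Sum = Δs · [f(-0.90625) + f(-0.71875) + f(-0.53125) + ...].
Sum ≈ -2.4551.

-2.4551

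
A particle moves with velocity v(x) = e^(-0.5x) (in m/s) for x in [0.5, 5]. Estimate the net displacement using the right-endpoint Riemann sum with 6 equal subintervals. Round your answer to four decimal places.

Δx = (5 − 0.5)/6 = 0.75.
Right endpoints: 1.25, 2, 2.75, 3.5, 4.25, 5.
v(1.25) ≈ 0.5353, v(2) ≈ 0.3679, v(2.75) ≈ 0.2528, v(3.5) ≈ 0.1738, v(4.25) ≈ 0.1194, v(5) ≈ 0.0821.
Sum = Δx · [v(1.25) + v(2) + v(2.75) + ...].
Sum ≈ 1.1485.

1.1485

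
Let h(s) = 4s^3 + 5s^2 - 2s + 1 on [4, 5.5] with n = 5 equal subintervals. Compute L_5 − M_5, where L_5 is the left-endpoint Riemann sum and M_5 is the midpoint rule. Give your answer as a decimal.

-69.57

L_5 = 746.67.
M_5 = 816.24.
L_5 − M_5 = -69.57.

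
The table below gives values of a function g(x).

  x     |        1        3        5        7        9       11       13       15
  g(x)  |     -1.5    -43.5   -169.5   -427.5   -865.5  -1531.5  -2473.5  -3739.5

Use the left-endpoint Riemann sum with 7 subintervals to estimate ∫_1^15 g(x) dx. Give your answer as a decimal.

Δx = 2.
Sum = 2·[(-1.5) + (-43.5) + (-169.5) + (-427.5) + (-865.5) + (-1531.5) + (-2473.5)] = -11025.

-11025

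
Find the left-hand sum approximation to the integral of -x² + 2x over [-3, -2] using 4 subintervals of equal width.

-12.21875

Δx = (-2 − (-3))/4 = 0.25.
Left endpoints: -3, -2.75, -2.5, -2.25.
f(-3) = -15, f(-2.75) = -13.0625, f(-2.5) = -11.25, f(-2.25) = -9.5625.
Sum = Δx · [f(-3) + f(-2.75) + f(-2.5) + f(-2.25)].
Sum = -12.21875.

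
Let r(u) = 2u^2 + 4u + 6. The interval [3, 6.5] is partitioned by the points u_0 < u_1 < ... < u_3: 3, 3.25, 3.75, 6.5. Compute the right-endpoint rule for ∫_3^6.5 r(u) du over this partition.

354.96875

Subinterval widths: 0.25, 0.5, 2.75.
Right endpoints: 3.25, 3.75, 6.5.
r(3.25) = 40.125, r(3.75) = 49.125, r(6.5) = 116.5.
Sum = Σ Δu_i · r(u_i).
Sum = 354.96875.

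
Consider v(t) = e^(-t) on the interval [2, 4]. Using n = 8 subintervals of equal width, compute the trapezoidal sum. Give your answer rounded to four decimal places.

0.1176

Δt = (4 − 2)/8 = 0.25.
v(2) ≈ 0.1353, v(2.25) ≈ 0.1054, v(2.5) ≈ 0.0821, v(2.75) ≈ 0.0639, v(3) ≈ 0.0498, v(3.25) ≈ 0.0388, v(3.5) ≈ 0.0302, v(3.75) ≈ 0.0235, v(4) ≈ 0.0183.
T_8 = (Δt/2)·[v(t_0) + 2v(t_1) + ... + 2v(t_{7}) + v(t_8)].
Sum ≈ 0.1176.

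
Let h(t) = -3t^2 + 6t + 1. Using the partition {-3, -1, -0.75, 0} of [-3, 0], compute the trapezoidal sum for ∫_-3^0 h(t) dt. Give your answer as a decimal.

Subinterval widths: 2, 0.25, 0.75.
h(-3) = -44, h(-1) = -8, h(-0.75) = -5.1875, h(0) = 1.
On each subinterval the trapezoid contributes (Δt_i/2)·[h(t_{i-1}) + h(t_i)].
Sum = -55.21875.

-55.21875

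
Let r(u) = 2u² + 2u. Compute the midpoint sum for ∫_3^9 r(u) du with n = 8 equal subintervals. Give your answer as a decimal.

Δu = (9 − 3)/8 = 0.75.
Midpoints: 3.375, 4.125, 4.875, 5.625, 6.375, 7.125, 7.875, 8.625.
r(3.375) = 29.53125, r(4.125) = 42.28125, r(4.875) = 57.28125, r(5.625) = 74.53125, r(6.375) = 94.03125, r(7.125) = 115.78125, r(7.875) = 139.78125, r(8.625) = 166.03125.
Sum = Δu · [r(3.375) + r(4.125) + r(4.875) + ...].
Sum = 539.4375.

539.4375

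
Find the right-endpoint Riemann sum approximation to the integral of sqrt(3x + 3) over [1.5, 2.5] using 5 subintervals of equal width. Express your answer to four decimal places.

Δx = (2.5 − 1.5)/5 = 0.2.
Right endpoints: 1.7, 1.9, 2.1, 2.3, 2.5.
f(1.7) ≈ 2.8460, f(1.9) ≈ 2.9496, f(2.1) ≈ 3.0496, f(2.3) ≈ 3.1464, f(2.5) ≈ 3.2404.
Sum = Δx · [f(1.7) + f(1.9) + f(2.1) + f(2.3) + f(2.5)].
Sum ≈ 3.0464.

3.0464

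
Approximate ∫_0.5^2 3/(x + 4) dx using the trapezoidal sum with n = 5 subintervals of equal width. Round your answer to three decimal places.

0.864

Δx = (2 − 0.5)/5 = 0.3.
f(0.5) = 2/3, f(0.8) = 0.625, f(1.1) = 10/17, f(1.4) = 5/9, f(1.7) = 10/19, f(2) = 0.5.
T_5 = (Δx/2)·[f(x_0) + 2f(x_1) + ... + 2f(x_{4}) + f(x_5)].
Sum ≈ 0.864.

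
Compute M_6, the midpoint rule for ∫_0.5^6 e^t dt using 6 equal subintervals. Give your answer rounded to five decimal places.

Δt = (6 − 0.5)/6 = 11/12.
Midpoints: 23/24, 1.875, 67/24, 89/24, 4.625, 133/24.
f(23/24) ≈ 2.60735, f(1.875) ≈ 6.52082, f(67/24) ≈ 16.30818, f(89/24) ≈ 40.78577, f(4.625) ≈ 102.00277, f(133/24) ≈ 255.10282.
Sum = Δt · [f(23/24) + f(1.875) + f(67/24) + ...].
Sum ≈ 388.05040.

388.05040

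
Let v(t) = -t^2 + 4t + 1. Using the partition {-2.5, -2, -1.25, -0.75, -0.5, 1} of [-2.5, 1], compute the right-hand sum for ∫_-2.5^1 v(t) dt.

Subinterval widths: 0.5, 0.75, 0.5, 0.25, 1.5.
Right endpoints: -2, -1.25, -0.75, -0.5, 1.
v(-2) = -11, v(-1.25) = -5.5625, v(-0.75) = -2.5625, v(-0.5) = -1.25, v(1) = 4.
Sum = Σ Δt_i · v(t_i).
Sum = -5.265625.

-5.265625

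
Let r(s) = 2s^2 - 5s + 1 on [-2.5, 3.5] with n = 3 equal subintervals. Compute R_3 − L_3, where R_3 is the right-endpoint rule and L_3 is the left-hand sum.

-36

R_3 = 20.
L_3 = 56.
R_3 − L_3 = -36.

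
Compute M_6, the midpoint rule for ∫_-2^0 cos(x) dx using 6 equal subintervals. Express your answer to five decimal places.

Δx = (0 − (-2))/6 = 1/3.
Midpoints: -11/6, -1.5, -7/6, -5/6, -0.5, -1/6.
f(-11/6) ≈ -0.25953, f(-1.5) ≈ 0.07074, f(-7/6) ≈ 0.39322, f(-5/6) ≈ 0.67241, f(-0.5) ≈ 0.87758, f(-1/6) ≈ 0.98614.
Sum = Δx · [f(-11/6) + f(-1.5) + f(-7/6) + ...].
Sum ≈ 0.91352.

0.91352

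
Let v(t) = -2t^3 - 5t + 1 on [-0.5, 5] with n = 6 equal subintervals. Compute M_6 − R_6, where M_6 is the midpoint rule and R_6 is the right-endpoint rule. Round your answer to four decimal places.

142.8997

M_6 = -363.64453125.
R_6 ≈ -506.544271.
M_6 − R_6 ≈ 142.8997.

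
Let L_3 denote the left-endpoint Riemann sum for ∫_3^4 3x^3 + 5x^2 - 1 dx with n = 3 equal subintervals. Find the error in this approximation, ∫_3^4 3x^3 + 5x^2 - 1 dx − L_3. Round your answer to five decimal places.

23.65741

Exact integral: ∫_3^4 f(x) dx ≈ 191.9166667.
L_3 ≈ 168.2592593.
Error ≈ 191.9166667 − 168.2592593 ≈ 23.65741.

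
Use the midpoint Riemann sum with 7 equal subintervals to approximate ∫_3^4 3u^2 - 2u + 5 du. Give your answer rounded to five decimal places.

34.99490

Δu = (4 − 3)/7 = 1/7.
Midpoints: 43/14, 45/14, 47/14, 3.5, 51/14, 53/14, 55/14.
f(43/14) = 5323/196, f(45/14) = 5795/196, f(47/14) = 6291/196, f(3.5) = 34.75, f(51/14) = 7355/196, f(53/14) = 7923/196, f(55/14) = 8515/196.
Sum = Δu · [f(43/14) + f(45/14) + f(47/14) + ...].
Sum ≈ 34.99490.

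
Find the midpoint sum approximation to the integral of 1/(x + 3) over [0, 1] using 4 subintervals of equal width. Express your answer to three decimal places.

Δx = (1 − 0)/4 = 0.25.
Midpoints: 0.125, 0.375, 0.625, 0.875.
f(0.125) = 0.32, f(0.375) = 8/27, f(0.625) = 8/29, f(0.875) = 8/31.
Sum = Δx · [f(0.125) + f(0.375) + f(0.625) + f(0.875)].
Sum ≈ 0.288.

0.288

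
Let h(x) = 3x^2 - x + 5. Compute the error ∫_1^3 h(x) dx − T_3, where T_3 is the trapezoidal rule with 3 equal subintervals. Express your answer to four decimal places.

Exact integral: ∫_1^3 h(x) dx = 32.
T_3 ≈ 32.444444.
Error ≈ 32 − 32.444444 ≈ -0.4444.

-0.4444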